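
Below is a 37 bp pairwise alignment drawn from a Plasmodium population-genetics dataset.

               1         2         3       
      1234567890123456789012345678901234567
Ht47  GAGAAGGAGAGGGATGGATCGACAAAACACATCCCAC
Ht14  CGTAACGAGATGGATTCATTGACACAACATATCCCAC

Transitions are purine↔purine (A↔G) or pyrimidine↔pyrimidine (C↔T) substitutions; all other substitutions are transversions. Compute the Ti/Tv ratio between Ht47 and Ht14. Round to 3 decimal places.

The sequences differ at positions 1 (G/C, transversion), 2 (A/G, transition), 3 (G/T, transversion), 6 (G/C, transversion), 11 (G/T, transversion), 16 (G/T, transversion), 17 (G/C, transversion), 20 (C/T, transition), 25 (A/C, transversion), 30 (C/T, transition).
Of the 10 differences, 3 transitions and 7 transversions, so Ti/Tv = 3/7 = 0.429.

0.429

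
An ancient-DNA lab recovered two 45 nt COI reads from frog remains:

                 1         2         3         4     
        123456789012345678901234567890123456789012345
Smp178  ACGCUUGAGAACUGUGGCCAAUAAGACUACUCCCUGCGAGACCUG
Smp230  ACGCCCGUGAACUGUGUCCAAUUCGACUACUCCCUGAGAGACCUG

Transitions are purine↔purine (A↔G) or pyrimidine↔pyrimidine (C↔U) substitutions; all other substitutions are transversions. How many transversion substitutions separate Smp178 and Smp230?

The sequences differ at positions 5 (U/C, transition), 6 (U/C, transition), 8 (A/U, transversion), 17 (G/U, transversion), 23 (A/U, transversion), 24 (A/C, transversion), 37 (C/A, transversion).
Of the 7 differences, 2 transitions and 5 transversions, so the answer is 5.

5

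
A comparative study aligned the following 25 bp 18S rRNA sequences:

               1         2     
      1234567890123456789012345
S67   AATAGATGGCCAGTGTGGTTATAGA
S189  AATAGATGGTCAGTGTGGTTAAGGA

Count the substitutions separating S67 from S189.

3

Mismatches occur at site 10 (C→T), site 22 (T→A), site 23 (A→G).
That gives 3 mismatches out of 25 aligned sites, so the Hamming distance is 3.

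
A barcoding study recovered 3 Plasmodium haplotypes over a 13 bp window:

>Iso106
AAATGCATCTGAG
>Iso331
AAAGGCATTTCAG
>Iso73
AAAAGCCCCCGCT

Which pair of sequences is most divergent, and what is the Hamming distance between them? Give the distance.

Pairwise Hamming distances:
  Iso106 vs Iso331: 3
  Iso106 vs Iso73: 6
  Iso331 vs Iso73: 8
The largest is 8, between Iso331 and Iso73.

8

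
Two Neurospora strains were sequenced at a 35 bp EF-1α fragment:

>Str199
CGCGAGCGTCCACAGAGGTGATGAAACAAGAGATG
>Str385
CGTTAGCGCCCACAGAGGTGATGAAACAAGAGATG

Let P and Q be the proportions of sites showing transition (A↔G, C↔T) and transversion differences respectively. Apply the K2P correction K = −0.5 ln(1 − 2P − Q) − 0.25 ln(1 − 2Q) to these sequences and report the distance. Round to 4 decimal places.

Differing sites — 3:C/T (Ti); 4:G/T (Tv); 9:T/C (Ti).
Of the 3 differences, 2 transitions and 1 transversion over 35 sites: P = 2/35 = 0.057143, Q = 1/35 = 0.028571.
d = −0.5·ln(0.857143) − 0.25·ln(0.942858) = −0.5·(-0.154151) − 0.25·(-0.058840) = 0.0918.

0.0918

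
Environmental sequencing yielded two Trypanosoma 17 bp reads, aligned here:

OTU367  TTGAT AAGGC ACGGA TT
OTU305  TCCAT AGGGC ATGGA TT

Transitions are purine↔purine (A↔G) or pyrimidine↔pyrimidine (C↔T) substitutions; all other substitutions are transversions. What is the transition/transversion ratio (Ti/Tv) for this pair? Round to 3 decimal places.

3.000

Differing sites — 2:T/C (Ti); 3:G/C (Tv); 7:A/G (Ti); 12:C/T (Ti).
Of the 4 differences, 3 transitions and 1 transversion, so Ti/Tv = 3/1 = 3.000.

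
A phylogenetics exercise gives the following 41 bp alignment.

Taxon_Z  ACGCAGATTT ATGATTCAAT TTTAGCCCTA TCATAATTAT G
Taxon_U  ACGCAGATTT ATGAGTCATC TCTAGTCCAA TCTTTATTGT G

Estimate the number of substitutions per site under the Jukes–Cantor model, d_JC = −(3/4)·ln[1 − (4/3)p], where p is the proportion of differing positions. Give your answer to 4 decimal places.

0.2597

Mismatches occur at site 15 (T/G), site 19 (A/T), site 20 (T/C), site 22 (T/C), site 26 (C/T), site 29 (T/A), site 33 (A/T), site 35 (A/T), site 39 (A/G).
p = 9/41 = 0.219512.
d = −0.75 · ln(1 − (4/3)·0.219512) = −0.75 · ln(0.707317) = −0.75 · (-0.346276) = 0.2597.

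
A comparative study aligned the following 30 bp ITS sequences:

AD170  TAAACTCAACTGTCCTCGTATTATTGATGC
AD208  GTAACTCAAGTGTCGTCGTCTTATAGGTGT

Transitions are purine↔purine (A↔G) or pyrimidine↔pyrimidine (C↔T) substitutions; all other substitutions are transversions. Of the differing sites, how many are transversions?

6

The sequences differ at positions 1 (T/G, transversion), 2 (A/T, transversion), 10 (C/G, transversion), 15 (C/G, transversion), 20 (A/C, transversion), 25 (T/A, transversion), 27 (A/G, transition), 30 (C/T, transition).
Of the 8 differences, 2 transitions and 6 transversions, so the answer is 6.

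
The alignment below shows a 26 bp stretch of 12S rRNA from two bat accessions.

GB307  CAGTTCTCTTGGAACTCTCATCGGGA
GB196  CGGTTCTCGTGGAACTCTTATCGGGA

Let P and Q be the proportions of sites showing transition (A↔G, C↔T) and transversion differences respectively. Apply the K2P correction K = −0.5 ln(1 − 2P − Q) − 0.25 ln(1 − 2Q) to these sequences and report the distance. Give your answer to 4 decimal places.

0.1268

Mismatches occur at site 2 (A↔G, transition), site 9 (T↔G, transversion), site 19 (C↔T, transition).
Of the 3 differences, 2 transitions and 1 transversion over 26 sites: P = 2/26 = 0.076923, Q = 1/26 = 0.038462.
d = −0.5·ln(0.807692) − 0.25·ln(0.923076) = −0.5·(-0.213574) − 0.25·(-0.080044) = 0.1268.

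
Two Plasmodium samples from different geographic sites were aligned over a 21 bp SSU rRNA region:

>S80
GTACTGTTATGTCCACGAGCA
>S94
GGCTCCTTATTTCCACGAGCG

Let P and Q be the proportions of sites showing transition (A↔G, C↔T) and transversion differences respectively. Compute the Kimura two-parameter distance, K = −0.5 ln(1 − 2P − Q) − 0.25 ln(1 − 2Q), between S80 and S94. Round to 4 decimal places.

The sequences differ at positions 2 (T/G, transversion), 3 (A/C, transversion), 4 (C/T, transition), 5 (T/C, transition), 6 (G/C, transversion), 11 (G/T, transversion), 21 (A/G, transition).
Of the 7 differences, 3 transitions and 4 transversions over 21 sites: P = 3/21 = 0.142857, Q = 4/21 = 0.190476.
d = −0.5·ln(0.523810) − 0.25·ln(0.619048) = −0.5·(-0.646626) − 0.25·(-0.479572) = 0.4432.

0.4432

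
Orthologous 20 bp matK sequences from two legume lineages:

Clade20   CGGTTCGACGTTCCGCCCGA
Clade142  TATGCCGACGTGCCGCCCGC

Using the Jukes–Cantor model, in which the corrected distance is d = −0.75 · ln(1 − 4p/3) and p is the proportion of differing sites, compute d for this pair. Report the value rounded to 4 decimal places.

0.4715

Mismatches occur at site 1 (C→T), site 2 (G→A), site 3 (G→T), site 4 (T→G), site 5 (T→C), site 12 (T→G), site 20 (A→C).
p = 7/20 = 0.350000.
d = −0.75 · ln(1 − (4/3)·0.350000) = −0.75 · ln(0.533333) = −0.75 · (-0.628609) = 0.4715.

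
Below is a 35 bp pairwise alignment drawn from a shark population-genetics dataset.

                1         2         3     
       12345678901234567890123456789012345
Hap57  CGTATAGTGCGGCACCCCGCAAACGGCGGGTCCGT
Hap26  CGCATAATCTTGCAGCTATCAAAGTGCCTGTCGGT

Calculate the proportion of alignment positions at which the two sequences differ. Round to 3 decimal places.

0.400

Mismatches occur at site 3 (T→C), site 7 (G→A), site 9 (G→C), site 10 (C→T), site 11 (G→T), site 15 (C→G), site 17 (C→T), site 18 (C→A), site 19 (G→T), site 24 (C→G), site 25 (G→T), site 28 (G→C), site 29 (G→T), site 33 (C→G).
There are 14 differences over 35 sites, so p = 14/35 = 0.400.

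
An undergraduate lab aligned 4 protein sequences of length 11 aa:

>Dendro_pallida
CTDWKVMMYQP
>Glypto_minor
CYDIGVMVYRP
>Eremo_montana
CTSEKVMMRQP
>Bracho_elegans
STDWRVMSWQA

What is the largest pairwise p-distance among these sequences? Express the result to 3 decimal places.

Pairwise Hamming distances:
  Dendro_pallida vs Glypto_minor: 5
  Dendro_pallida vs Eremo_montana: 3
  Dendro_pallida vs Bracho_elegans: 5
  Glypto_minor vs Eremo_montana: 7
  Glypto_minor vs Bracho_elegans: 8
  Eremo_montana vs Bracho_elegans: 7
The largest is 8 mismatches, between Glypto_minor and Bracho_elegans; p = 8/11 = 0.727.

0.727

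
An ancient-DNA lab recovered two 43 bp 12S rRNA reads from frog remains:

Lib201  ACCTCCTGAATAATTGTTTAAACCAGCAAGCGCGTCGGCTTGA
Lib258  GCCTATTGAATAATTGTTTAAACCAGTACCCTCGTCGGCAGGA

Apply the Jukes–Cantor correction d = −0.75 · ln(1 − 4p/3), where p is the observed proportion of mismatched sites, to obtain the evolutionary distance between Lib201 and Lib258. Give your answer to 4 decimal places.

The sequences differ at positions 1 (A/G), 5 (C/A), 6 (C/T), 27 (C/T), 29 (A/C), 30 (G/C), 32 (G/T), 40 (T/A), 41 (T/G).
p = 9/43 = 0.209302.
d = −0.75 · ln(1 − (4/3)·0.209302) = −0.75 · ln(0.720931) = −0.75 · (-0.327212) = 0.2454.

0.2454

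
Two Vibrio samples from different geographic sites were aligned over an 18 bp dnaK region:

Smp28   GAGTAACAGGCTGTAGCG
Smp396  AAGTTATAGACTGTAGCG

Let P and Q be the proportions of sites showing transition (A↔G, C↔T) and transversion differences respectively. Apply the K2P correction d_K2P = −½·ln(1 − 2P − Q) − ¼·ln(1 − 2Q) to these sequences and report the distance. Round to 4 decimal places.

0.2757

The sequences differ at positions 1 (G/A, transition), 5 (A/T, transversion), 7 (C/T, transition), 10 (G/A, transition).
Of the 4 differences, 3 transitions and 1 transversion over 18 sites: P = 3/18 = 0.166667, Q = 1/18 = 0.055556.
d = −0.5·ln(0.611110) − 0.25·ln(0.888888) = −0.5·(-0.492478) − 0.25·(-0.117784) = 0.2757.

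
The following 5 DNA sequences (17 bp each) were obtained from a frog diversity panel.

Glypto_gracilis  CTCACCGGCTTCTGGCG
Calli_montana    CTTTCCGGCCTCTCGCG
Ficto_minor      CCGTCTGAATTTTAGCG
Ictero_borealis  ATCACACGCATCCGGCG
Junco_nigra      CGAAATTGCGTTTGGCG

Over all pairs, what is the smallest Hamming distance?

4

Pairwise Hamming distances:
  Glypto_gracilis vs Calli_montana: 4
  Glypto_gracilis vs Ficto_minor: 8
  Glypto_gracilis vs Ictero_borealis: 5
  Glypto_gracilis vs Junco_nigra: 7
  Calli_montana vs Ficto_minor: 8
  Calli_montana vs Ictero_borealis: 8
  Calli_montana vs Junco_nigra: 9
  Ficto_minor vs Ictero_borealis: 12
  Ficto_minor vs Junco_nigra: 9
  Ictero_borealis vs Junco_nigra: 9
The smallest is 4, between Glypto_gracilis and Calli_montana.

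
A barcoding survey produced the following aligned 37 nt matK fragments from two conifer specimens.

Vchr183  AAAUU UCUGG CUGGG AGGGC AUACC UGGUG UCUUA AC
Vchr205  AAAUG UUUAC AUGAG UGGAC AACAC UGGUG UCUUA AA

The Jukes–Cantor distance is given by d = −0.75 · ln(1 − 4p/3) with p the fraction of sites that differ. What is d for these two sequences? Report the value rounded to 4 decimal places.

0.4248

Differing sites — 5:U/G; 7:C/U; 9:G/A; 10:G/C; 11:C/A; 14:G/A; 16:A/U; 19:G/A; 22:U/A; 23:A/C; 24:C/A; 37:C/A.
p = 12/37 = 0.324324.
d = −0.75 · ln(1 − (4/3)·0.324324) = −0.75 · ln(0.567568) = −0.75 · (-0.566395) = 0.4248.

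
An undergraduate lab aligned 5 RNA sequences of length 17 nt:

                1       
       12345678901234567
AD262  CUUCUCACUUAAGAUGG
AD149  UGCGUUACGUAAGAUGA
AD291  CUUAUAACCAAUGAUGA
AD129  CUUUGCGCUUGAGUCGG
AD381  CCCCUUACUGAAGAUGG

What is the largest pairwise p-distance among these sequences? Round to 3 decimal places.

Pairwise Hamming distances:
  AD262 vs AD149: 7
  AD262 vs AD291: 6
  AD262 vs AD129: 6
  AD262 vs AD381: 4
  AD149 vs AD291: 8
  AD149 vs AD129: 12
  AD149 vs AD381: 6
  AD291 vs AD129: 11
  AD291 vs AD381: 8
  AD129 vs AD381: 10
The largest is 12 mismatches, between AD149 and AD129; p = 12/17 = 0.706.

0.706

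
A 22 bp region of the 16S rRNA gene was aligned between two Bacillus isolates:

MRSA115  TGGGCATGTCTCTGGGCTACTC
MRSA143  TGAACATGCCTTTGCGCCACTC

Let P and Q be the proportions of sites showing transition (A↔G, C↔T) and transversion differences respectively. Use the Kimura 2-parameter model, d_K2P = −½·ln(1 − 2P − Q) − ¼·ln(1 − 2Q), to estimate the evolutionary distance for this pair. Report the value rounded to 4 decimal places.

Mismatches occur at site 3 (G↔A, transition), site 4 (G↔A, transition), site 9 (T↔C, transition), site 12 (C↔T, transition), site 15 (G↔C, transversion), site 18 (T↔C, transition).
Of the 6 differences, 5 transitions and 1 transversion over 22 sites: P = 5/22 = 0.227273, Q = 1/22 = 0.045455.
d = −0.5·ln(0.499999) − 0.25·ln(0.909090) = −0.5·(-0.693149) − 0.25·(-0.095311) = 0.3704.

0.3704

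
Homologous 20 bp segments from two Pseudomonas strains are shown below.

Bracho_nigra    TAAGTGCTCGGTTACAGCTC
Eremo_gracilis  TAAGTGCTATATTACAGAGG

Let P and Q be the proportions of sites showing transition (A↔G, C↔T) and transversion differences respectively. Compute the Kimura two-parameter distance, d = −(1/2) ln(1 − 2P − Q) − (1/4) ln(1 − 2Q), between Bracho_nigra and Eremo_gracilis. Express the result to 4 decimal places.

Mismatches occur at site 9 (C/A, transversion), site 10 (G/T, transversion), site 11 (G/A, transition), site 18 (C/A, transversion), site 19 (T/G, transversion), site 20 (C/G, transversion).
Of the 6 differences, 1 transition and 5 transversions over 20 sites: P = 1/20 = 0.050000, Q = 5/20 = 0.250000.
d = −0.5·ln(0.650000) − 0.25·ln(0.500000) = −0.5·(-0.430783) − 0.25·(-0.693147) = 0.3887.

0.3887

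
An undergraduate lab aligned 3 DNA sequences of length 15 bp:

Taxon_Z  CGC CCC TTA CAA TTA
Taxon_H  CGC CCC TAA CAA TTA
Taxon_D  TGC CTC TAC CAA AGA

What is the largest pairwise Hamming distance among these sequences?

6

Pairwise Hamming distances:
  Taxon_Z vs Taxon_H: 1
  Taxon_Z vs Taxon_D: 6
  Taxon_H vs Taxon_D: 5
The largest is 6, between Taxon_Z and Taxon_D.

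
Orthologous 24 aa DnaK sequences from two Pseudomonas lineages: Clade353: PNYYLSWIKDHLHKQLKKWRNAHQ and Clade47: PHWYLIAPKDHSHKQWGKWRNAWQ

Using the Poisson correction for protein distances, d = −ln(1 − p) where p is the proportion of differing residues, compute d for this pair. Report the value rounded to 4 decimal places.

0.4700

Differing sites — 2:N/H; 3:Y/W; 6:S/I; 7:W/A; 8:I/P; 12:L/S; 16:L/W; 17:K/G; 23:H/W.
p = 9/24 = 0.375000.
d = −ln(1 − 0.375000) = −ln(0.625000) = 0.4700.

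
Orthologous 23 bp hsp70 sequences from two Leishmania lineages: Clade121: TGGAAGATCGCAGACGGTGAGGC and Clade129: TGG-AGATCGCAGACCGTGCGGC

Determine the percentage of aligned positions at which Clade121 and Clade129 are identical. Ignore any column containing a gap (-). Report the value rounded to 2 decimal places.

90.91%

Excluding the 1 gap column leaves 22 comparable sites.
Differing sites — 16:G/C; 20:A/C.
20 of the 22 comparable sites match, so the percent identity is 20/22 × 100 = 90.91%.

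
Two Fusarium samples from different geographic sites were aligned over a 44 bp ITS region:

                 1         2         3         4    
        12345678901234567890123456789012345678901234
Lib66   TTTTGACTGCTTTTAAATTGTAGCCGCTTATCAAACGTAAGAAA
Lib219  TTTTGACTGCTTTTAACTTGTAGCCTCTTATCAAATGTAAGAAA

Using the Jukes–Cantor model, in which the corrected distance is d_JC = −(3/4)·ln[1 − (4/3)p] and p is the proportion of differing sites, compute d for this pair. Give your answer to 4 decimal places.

0.0715

Mismatches occur at site 17 (A↔C), site 26 (G↔T), site 36 (C↔T).
p = 3/44 = 0.068182.
d = −0.75 · ln(1 − (4/3)·0.068182) = −0.75 · ln(0.909091) = −0.75 · (-0.095310) = 0.0715.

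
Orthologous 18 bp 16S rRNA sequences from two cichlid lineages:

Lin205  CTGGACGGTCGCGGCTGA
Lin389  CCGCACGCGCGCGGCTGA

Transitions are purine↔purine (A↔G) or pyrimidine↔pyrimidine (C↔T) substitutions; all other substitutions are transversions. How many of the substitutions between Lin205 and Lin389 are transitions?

1

Differing sites — 2:T/C (Ti); 4:G/C (Tv); 8:G/C (Tv); 9:T/G (Tv).
Of the 4 differences, 1 transition and 3 transversions, so the answer is 1.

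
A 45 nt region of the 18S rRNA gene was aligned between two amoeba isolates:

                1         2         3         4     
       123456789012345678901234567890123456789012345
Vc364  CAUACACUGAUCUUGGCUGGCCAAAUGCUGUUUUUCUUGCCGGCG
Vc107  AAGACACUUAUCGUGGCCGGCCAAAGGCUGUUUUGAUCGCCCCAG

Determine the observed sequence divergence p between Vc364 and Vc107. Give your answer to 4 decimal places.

0.2667

Differing sites — 1:C/A; 3:U/G; 9:G/U; 13:U/G; 18:U/C; 26:U/G; 35:U/G; 36:C/A; 38:U/C; 42:G/C; 43:G/C; 44:C/A.
There are 12 differences over 45 sites, so p = 12/45 = 0.2667.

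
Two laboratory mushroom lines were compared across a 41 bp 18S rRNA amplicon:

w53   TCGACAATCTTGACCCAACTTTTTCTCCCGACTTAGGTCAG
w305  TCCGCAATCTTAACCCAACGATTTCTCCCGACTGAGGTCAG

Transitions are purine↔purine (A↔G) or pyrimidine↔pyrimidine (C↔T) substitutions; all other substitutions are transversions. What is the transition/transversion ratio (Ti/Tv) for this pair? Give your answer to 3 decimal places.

Differing sites — 3:G/C (Tv); 4:A/G (Ti); 12:G/A (Ti); 20:T/G (Tv); 21:T/A (Tv); 34:T/G (Tv).
Of the 6 differences, 2 transitions and 4 transversions, so Ti/Tv = 2/4 = 0.500.

0.500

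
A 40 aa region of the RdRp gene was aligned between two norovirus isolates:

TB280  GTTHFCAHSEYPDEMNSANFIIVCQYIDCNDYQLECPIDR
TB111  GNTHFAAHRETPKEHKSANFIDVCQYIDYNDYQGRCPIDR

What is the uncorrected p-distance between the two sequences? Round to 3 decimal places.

Differing sites — 2:T/N; 6:C/A; 9:S/R; 11:Y/T; 13:D/K; 15:M/H; 16:N/K; 22:I/D; 29:C/Y; 34:L/G; 35:E/R.
There are 11 differences over 40 sites, so p = 11/40 = 0.275.

0.275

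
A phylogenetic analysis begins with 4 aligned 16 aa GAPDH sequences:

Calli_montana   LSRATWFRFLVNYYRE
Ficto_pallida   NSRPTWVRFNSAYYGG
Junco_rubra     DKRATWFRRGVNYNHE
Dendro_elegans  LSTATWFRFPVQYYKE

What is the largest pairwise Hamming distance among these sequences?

11

Pairwise Hamming distances:
  Calli_montana vs Ficto_pallida: 8
  Calli_montana vs Junco_rubra: 6
  Calli_montana vs Dendro_elegans: 4
  Ficto_pallida vs Junco_rubra: 11
  Ficto_pallida vs Dendro_elegans: 9
  Junco_rubra vs Dendro_elegans: 8
The largest is 11, between Ficto_pallida and Junco_rubra.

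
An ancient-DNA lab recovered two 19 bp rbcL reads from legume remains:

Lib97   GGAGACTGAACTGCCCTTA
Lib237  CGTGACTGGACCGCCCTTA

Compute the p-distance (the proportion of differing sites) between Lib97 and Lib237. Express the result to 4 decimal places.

0.2105

The sequences differ at positions 1 (G/C), 3 (A/T), 9 (A/G), 12 (T/C).
There are 4 differences over 19 sites, so p = 4/19 = 0.2105.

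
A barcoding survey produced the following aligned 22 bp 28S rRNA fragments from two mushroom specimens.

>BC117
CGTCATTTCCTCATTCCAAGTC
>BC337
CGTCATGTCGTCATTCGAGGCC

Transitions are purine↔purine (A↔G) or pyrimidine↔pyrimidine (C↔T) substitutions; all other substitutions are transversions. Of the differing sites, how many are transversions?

Differing sites — 7:T/G (Tv); 10:C/G (Tv); 17:C/G (Tv); 19:A/G (Ti); 21:T/C (Ti).
Of the 5 differences, 2 transitions and 3 transversions, so the answer is 3.

3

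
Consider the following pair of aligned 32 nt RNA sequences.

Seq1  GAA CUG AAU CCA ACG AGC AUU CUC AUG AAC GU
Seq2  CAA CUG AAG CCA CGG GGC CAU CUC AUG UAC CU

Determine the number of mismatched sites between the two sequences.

Mismatches occur at site 1 (G/C), site 9 (U/G), site 13 (A/C), site 14 (C/G), site 16 (A/G), site 19 (A/C), site 20 (U/A), site 28 (A/U), site 31 (G/C).
That gives 9 mismatches out of 32 aligned sites, so the Hamming distance is 9.

9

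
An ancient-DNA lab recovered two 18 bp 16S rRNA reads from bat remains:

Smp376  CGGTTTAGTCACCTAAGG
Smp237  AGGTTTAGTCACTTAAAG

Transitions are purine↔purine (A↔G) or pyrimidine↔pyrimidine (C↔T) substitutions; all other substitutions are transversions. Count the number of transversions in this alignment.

1

Differing sites — 1:C/A (Tv); 13:C/T (Ti); 17:G/A (Ti).
Of the 3 differences, 2 transitions and 1 transversion, so the answer is 1.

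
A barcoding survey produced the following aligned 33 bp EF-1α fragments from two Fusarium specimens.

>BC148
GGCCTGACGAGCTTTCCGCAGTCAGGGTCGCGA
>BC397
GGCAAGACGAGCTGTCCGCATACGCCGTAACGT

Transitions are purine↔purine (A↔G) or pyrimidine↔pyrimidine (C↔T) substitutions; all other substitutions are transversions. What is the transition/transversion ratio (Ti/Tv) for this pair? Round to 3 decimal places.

Mismatches occur at site 4 (C↔A, transversion), site 5 (T↔A, transversion), site 14 (T↔G, transversion), site 21 (G↔T, transversion), site 22 (T↔A, transversion), site 24 (A↔G, transition), site 25 (G↔C, transversion), site 26 (G↔C, transversion), site 29 (C↔A, transversion), site 30 (G↔A, transition), site 33 (A↔T, transversion).
Of the 11 differences, 2 transitions and 9 transversions, so Ti/Tv = 2/9 = 0.222.

0.222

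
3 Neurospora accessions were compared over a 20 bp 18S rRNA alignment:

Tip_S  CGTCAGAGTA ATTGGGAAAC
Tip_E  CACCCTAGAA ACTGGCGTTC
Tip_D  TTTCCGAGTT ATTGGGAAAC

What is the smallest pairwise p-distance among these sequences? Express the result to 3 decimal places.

0.200

Pairwise Hamming distances:
  Tip_S vs Tip_E: 10
  Tip_S vs Tip_D: 4
  Tip_E vs Tip_D: 11
The smallest is 4 mismatches, between Tip_S and Tip_D; p = 4/20 = 0.200.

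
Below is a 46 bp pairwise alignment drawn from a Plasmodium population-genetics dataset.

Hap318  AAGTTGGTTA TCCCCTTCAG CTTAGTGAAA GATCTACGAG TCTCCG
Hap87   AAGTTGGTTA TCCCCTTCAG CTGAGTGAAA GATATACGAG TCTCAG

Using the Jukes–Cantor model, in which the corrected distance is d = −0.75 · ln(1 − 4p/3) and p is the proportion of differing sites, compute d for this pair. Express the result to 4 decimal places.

The sequences differ at positions 23 (T/G), 34 (C/A), 45 (C/A).
p = 3/46 = 0.065217.
d = −0.75 · ln(1 − (4/3)·0.065217) = −0.75 · ln(0.913044) = −0.75 · (-0.090971) = 0.0682.

0.0682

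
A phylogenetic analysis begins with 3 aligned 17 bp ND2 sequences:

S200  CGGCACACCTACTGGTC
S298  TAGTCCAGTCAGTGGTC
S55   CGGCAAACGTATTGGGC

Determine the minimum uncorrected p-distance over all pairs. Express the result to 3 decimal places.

0.235

Pairwise Hamming distances:
  S200 vs S298: 8
  S200 vs S55: 4
  S298 vs S55: 10
The smallest is 4 mismatches, between S200 and S55; p = 4/17 = 0.235.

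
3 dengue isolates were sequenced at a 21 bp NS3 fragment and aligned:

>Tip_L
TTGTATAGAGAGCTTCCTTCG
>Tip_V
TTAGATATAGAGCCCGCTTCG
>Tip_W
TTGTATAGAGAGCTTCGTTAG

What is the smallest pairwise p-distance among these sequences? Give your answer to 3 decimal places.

0.095

Pairwise Hamming distances:
  Tip_L vs Tip_V: 6
  Tip_L vs Tip_W: 2
  Tip_V vs Tip_W: 8
The smallest is 2 mismatches, between Tip_L and Tip_W; p = 2/21 = 0.095.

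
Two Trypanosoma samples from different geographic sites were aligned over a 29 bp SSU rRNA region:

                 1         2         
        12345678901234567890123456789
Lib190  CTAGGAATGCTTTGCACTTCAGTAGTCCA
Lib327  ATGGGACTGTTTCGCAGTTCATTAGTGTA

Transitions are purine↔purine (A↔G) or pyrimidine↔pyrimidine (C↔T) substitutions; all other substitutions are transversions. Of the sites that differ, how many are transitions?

Mismatches occur at site 1 (C↔A, transversion), site 3 (A↔G, transition), site 7 (A↔C, transversion), site 10 (C↔T, transition), site 13 (T↔C, transition), site 17 (C↔G, transversion), site 22 (G↔T, transversion), site 27 (C↔G, transversion), site 28 (C↔T, transition).
Of the 9 differences, 4 transitions and 5 transversions, so the answer is 4.

4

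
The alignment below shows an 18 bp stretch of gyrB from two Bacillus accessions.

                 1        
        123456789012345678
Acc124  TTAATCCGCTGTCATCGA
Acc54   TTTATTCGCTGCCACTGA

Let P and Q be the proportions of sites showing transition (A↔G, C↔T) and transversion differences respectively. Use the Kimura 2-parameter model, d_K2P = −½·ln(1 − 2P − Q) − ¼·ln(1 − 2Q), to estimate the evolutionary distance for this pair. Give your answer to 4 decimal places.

Mismatches occur at site 3 (A↔T, transversion), site 6 (C↔T, transition), site 12 (T↔C, transition), site 15 (T↔C, transition), site 16 (C↔T, transition).
Of the 5 differences, 4 transitions and 1 transversion over 18 sites: P = 4/18 = 0.222222, Q = 1/18 = 0.055556.
d = −0.5·ln(0.500000) − 0.25·ln(0.888888) = −0.5·(-0.693147) − 0.25·(-0.117784) = 0.3760.

0.3760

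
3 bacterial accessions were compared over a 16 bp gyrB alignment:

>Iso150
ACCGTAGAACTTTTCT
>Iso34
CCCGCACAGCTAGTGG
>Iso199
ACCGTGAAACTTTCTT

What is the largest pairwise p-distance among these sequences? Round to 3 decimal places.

0.625

Pairwise Hamming distances:
  Iso150 vs Iso34: 8
  Iso150 vs Iso199: 4
  Iso34 vs Iso199: 10
The largest is 10 mismatches, between Iso34 and Iso199; p = 10/16 = 0.625.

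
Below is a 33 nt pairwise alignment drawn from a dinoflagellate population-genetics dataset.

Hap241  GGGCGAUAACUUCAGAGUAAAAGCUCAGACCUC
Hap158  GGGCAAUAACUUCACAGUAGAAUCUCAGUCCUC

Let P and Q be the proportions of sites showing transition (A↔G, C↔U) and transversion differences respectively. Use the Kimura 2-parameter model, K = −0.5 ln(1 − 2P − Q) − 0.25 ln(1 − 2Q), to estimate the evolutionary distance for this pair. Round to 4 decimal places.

The sequences differ at positions 5 (G/A, transition), 15 (G/C, transversion), 20 (A/G, transition), 23 (G/U, transversion), 29 (A/U, transversion).
Of the 5 differences, 2 transitions and 3 transversions over 33 sites: P = 2/33 = 0.060606, Q = 3/33 = 0.090909.
d = −0.5·ln(0.787879) − 0.25·ln(0.818182) = −0.5·(-0.238411) − 0.25·(-0.200670) = 0.1694.

0.1694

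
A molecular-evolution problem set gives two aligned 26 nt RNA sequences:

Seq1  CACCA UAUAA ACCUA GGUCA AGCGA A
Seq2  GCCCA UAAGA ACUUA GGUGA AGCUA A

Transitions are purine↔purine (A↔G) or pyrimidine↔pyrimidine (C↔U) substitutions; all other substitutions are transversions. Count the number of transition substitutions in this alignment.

2

The sequences differ at positions 1 (C/G, transversion), 2 (A/C, transversion), 8 (U/A, transversion), 9 (A/G, transition), 13 (C/U, transition), 19 (C/G, transversion), 24 (G/U, transversion).
Of the 7 differences, 2 transitions and 5 transversions, so the answer is 2.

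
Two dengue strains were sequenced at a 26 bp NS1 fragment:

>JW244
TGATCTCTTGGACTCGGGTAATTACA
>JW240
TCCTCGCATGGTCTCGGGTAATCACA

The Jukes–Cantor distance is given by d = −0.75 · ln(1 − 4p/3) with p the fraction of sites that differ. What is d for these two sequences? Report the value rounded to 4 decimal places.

0.2758

Differing sites — 2:G/C; 3:A/C; 6:T/G; 8:T/A; 12:A/T; 23:T/C.
p = 6/26 = 0.230769.
d = −0.75 · ln(1 − (4/3)·0.230769) = −0.75 · ln(0.692308) = −0.75 · (-0.367724) = 0.2758.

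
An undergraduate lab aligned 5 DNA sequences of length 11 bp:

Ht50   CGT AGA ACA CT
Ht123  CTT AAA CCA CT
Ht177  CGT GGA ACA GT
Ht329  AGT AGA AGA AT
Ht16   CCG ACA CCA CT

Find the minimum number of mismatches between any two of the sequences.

2

Pairwise Hamming distances:
  Ht50 vs Ht123: 3
  Ht50 vs Ht177: 2
  Ht50 vs Ht329: 3
  Ht50 vs Ht16: 4
  Ht123 vs Ht177: 5
  Ht123 vs Ht329: 6
  Ht123 vs Ht16: 3
  Ht177 vs Ht329: 4
  Ht177 vs Ht16: 6
  Ht329 vs Ht16: 7
The smallest is 2, between Ht50 and Ht177.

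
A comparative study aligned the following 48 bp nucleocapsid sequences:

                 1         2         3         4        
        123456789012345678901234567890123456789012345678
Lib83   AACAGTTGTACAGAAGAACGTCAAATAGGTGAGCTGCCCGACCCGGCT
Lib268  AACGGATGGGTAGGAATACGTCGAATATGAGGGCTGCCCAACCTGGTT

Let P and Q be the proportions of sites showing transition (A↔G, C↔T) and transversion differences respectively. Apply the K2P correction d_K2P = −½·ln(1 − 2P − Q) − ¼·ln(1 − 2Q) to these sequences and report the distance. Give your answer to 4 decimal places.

The sequences differ at positions 4 (A/G, transition), 6 (T/A, transversion), 9 (T/G, transversion), 10 (A/G, transition), 11 (C/T, transition), 14 (A/G, transition), 16 (G/A, transition), 17 (A/T, transversion), 23 (A/G, transition), 28 (G/T, transversion), 30 (T/A, transversion), 32 (A/G, transition), 40 (G/A, transition), 44 (C/T, transition), 47 (C/T, transition).
Of the 15 differences, 10 transitions and 5 transversions over 48 sites: P = 10/48 = 0.208333, Q = 5/48 = 0.104167.
d = −0.5·ln(0.479167) − 0.25·ln(0.791666) = −0.5·(-0.735706) − 0.25·(-0.233616) = 0.4263.

0.4263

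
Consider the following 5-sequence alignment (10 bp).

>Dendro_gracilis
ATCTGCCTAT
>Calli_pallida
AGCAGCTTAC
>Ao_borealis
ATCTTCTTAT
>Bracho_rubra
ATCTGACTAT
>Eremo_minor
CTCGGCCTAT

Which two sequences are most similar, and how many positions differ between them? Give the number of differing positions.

Pairwise Hamming distances:
  Dendro_gracilis vs Calli_pallida: 4
  Dendro_gracilis vs Ao_borealis: 2
  Dendro_gracilis vs Bracho_rubra: 1
  Dendro_gracilis vs Eremo_minor: 2
  Calli_pallida vs Ao_borealis: 4
  Calli_pallida vs Bracho_rubra: 5
  Calli_pallida vs Eremo_minor: 5
  Ao_borealis vs Bracho_rubra: 3
  Ao_borealis vs Eremo_minor: 4
  Bracho_rubra vs Eremo_minor: 3
The smallest is 1, between Dendro_gracilis and Bracho_rubra.

1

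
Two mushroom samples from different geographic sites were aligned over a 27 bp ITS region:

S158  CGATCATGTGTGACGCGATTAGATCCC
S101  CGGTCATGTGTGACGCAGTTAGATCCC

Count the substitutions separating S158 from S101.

3

Differing sites — 3:A/G; 17:G/A; 18:A/G.
That gives 3 mismatches out of 27 aligned sites, so the Hamming distance is 3.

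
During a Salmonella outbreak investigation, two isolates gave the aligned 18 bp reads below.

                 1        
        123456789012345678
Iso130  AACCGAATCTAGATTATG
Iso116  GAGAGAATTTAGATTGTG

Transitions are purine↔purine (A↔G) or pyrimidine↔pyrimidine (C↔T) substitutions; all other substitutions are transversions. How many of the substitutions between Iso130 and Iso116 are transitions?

Differing sites — 1:A/G (Ti); 3:C/G (Tv); 4:C/A (Tv); 9:C/T (Ti); 16:A/G (Ti).
Of the 5 differences, 3 transitions and 2 transversions, so the answer is 3.

3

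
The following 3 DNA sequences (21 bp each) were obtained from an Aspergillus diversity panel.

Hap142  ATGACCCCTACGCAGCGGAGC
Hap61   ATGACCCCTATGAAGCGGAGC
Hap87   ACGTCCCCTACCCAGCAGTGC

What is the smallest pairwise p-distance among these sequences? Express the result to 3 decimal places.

0.095

Pairwise Hamming distances:
  Hap142 vs Hap61: 2
  Hap142 vs Hap87: 5
  Hap61 vs Hap87: 7
The smallest is 2 mismatches, between Hap142 and Hap61; p = 2/21 = 0.095.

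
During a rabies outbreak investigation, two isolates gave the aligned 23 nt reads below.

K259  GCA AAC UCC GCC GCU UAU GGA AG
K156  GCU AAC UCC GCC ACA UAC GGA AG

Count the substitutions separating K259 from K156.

The sequences differ at positions 3 (A/U), 13 (G/A), 15 (U/A), 18 (U/C).
That gives 4 mismatches out of 23 aligned sites, so the Hamming distance is 4.

4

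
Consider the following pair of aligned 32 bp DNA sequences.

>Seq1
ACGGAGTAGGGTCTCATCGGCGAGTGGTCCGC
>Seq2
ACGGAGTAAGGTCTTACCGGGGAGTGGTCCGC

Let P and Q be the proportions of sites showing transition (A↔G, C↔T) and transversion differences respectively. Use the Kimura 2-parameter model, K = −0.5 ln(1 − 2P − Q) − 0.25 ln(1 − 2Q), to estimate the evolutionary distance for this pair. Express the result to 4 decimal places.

Differing sites — 9:G/A (Ti); 15:C/T (Ti); 17:T/C (Ti); 21:C/G (Tv).
Of the 4 differences, 3 transitions and 1 transversion over 32 sites: P = 3/32 = 0.093750, Q = 1/32 = 0.031250.
d = −0.5·ln(0.781250) − 0.25·ln(0.937500) = −0.5·(-0.246860) − 0.25·(-0.064539) = 0.1396.

0.1396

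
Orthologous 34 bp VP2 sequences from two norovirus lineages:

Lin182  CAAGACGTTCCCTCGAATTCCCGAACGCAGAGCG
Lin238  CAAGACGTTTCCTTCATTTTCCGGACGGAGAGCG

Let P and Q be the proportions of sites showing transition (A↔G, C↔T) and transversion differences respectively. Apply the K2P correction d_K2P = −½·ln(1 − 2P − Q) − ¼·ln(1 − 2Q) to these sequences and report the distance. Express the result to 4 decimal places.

0.2440

Mismatches occur at site 10 (C/T, transition), site 14 (C/T, transition), site 15 (G/C, transversion), site 17 (A/T, transversion), site 20 (C/T, transition), site 24 (A/G, transition), site 28 (C/G, transversion).
Of the 7 differences, 4 transitions and 3 transversions over 34 sites: P = 4/34 = 0.117647, Q = 3/34 = 0.088235.
d = −0.5·ln(0.676471) − 0.25·ln(0.823530) = −0.5·(-0.390866) − 0.25·(-0.194155) = 0.2440.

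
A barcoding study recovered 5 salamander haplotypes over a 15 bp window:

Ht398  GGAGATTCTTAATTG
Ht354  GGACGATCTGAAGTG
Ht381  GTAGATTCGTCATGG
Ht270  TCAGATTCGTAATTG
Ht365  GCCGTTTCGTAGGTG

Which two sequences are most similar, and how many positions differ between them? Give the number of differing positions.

Pairwise Hamming distances:
  Ht398 vs Ht354: 5
  Ht398 vs Ht381: 4
  Ht398 vs Ht270: 3
  Ht398 vs Ht365: 6
  Ht354 vs Ht381: 9
  Ht354 vs Ht270: 8
  Ht354 vs Ht365: 8
  Ht381 vs Ht270: 4
  Ht381 vs Ht365: 7
  Ht270 vs Ht365: 5
The smallest is 3, between Ht398 and Ht270.

3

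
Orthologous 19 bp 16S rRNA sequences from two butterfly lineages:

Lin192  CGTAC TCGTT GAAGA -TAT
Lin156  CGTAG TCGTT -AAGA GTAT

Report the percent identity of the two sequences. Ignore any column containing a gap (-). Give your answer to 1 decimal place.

94.1%

Excluding the 2 gap columns leaves 17 comparable sites.
Differing sites — 5:C/G.
16 of the 17 comparable sites match, so the percent identity is 16/17 × 100 = 94.1%.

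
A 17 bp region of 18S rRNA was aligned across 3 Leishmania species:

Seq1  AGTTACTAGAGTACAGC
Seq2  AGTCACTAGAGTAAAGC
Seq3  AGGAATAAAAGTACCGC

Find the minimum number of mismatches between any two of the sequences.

Pairwise Hamming distances:
  Seq1 vs Seq2: 2
  Seq1 vs Seq3: 6
  Seq2 vs Seq3: 7
The smallest is 2, between Seq1 and Seq2.

2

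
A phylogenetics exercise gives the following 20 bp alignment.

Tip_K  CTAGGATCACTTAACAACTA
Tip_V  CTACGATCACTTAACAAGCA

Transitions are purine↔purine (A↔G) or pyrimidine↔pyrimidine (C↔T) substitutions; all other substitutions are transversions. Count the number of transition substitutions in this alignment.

Differing sites — 4:G/C (Tv); 18:C/G (Tv); 19:T/C (Ti).
Of the 3 differences, 1 transition and 2 transversions, so the answer is 1.

1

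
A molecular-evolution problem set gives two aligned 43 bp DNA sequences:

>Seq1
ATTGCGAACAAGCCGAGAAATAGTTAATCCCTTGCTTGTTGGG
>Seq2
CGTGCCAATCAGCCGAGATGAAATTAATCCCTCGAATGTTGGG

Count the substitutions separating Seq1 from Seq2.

Mismatches occur at site 1 (A/C), site 2 (T/G), site 6 (G/C), site 9 (C/T), site 10 (A/C), site 19 (A/T), site 20 (A/G), site 21 (T/A), site 23 (G/A), site 33 (T/C), site 35 (C/A), site 36 (T/A).
That gives 12 mismatches out of 43 aligned sites, so the Hamming distance is 12.

12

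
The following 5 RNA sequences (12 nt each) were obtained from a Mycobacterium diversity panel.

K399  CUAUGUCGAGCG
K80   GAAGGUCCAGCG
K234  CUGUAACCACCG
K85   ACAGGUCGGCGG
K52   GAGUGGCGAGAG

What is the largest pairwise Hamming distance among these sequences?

Pairwise Hamming distances:
  K399 vs K80: 4
  K399 vs K234: 5
  K399 vs K85: 6
  K399 vs K52: 5
  K80 vs K234: 7
  K80 vs K85: 6
  K80 vs K52: 5
  K234 vs K85: 9
  K234 vs K52: 7
  K85 vs K52: 8
The largest is 9, between K234 and K85.

9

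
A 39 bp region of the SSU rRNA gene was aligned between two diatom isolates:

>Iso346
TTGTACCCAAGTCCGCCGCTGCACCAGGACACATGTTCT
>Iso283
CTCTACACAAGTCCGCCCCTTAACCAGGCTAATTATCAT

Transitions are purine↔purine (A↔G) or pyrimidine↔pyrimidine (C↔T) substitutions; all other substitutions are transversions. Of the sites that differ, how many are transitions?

Mismatches occur at site 1 (T→C, transition), site 3 (G→C, transversion), site 7 (C→A, transversion), site 18 (G→C, transversion), site 21 (G→T, transversion), site 22 (C→A, transversion), site 29 (A→C, transversion), site 30 (C→T, transition), site 32 (C→A, transversion), site 33 (A→T, transversion), site 35 (G→A, transition), site 37 (T→C, transition), site 38 (C→A, transversion).
Of the 13 differences, 4 transitions and 9 transversions, so the answer is 4.

4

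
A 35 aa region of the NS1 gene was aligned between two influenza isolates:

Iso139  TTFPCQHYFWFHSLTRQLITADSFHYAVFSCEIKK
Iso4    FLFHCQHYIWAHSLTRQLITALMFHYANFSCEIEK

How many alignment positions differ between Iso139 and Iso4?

9

Differing sites — 1:T/F; 2:T/L; 4:P/H; 9:F/I; 11:F/A; 22:D/L; 23:S/M; 28:V/N; 34:K/E.
That gives 9 mismatches out of 35 aligned sites, so the Hamming distance is 9.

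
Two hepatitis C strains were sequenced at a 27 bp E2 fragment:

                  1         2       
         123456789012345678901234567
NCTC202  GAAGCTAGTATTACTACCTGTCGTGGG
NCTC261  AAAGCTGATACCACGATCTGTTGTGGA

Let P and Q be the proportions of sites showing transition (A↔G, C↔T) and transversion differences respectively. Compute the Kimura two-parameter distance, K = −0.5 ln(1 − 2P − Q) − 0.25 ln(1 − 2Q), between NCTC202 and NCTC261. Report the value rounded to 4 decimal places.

Mismatches occur at site 1 (G→A, transition), site 7 (A→G, transition), site 8 (G→A, transition), site 11 (T→C, transition), site 12 (T→C, transition), site 15 (T→G, transversion), site 17 (C→T, transition), site 22 (C→T, transition), site 27 (G→A, transition).
Of the 9 differences, 8 transitions and 1 transversion over 27 sites: P = 8/27 = 0.296296, Q = 1/27 = 0.037037.
d = −0.5·ln(0.370371) − 0.25·ln(0.925926) = −0.5·(-0.993250) − 0.25·(-0.076961) = 0.5159.

0.5159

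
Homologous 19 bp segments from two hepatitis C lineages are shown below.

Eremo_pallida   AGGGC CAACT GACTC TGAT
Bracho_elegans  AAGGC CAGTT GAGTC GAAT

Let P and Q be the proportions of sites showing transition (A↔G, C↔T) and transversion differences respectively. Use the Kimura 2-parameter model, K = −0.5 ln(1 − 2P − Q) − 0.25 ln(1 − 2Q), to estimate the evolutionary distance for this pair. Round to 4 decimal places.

Mismatches occur at site 2 (G↔A, transition), site 8 (A↔G, transition), site 9 (C↔T, transition), site 13 (C↔G, transversion), site 16 (T↔G, transversion), site 17 (G↔A, transition).
Of the 6 differences, 4 transitions and 2 transversions over 19 sites: P = 4/19 = 0.210526, Q = 2/19 = 0.105263.
d = −0.5·ln(0.473685) − 0.25·ln(0.789474) = −0.5·(-0.747213) − 0.25·(-0.236388) = 0.4327.

0.4327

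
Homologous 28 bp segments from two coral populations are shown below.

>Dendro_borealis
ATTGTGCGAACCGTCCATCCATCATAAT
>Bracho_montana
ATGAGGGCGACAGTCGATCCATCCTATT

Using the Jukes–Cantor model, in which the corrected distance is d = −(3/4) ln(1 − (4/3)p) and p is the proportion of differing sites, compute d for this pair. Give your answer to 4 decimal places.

0.4850

The sequences differ at positions 3 (T/G), 4 (G/A), 5 (T/G), 7 (C/G), 8 (G/C), 9 (A/G), 12 (C/A), 16 (C/G), 24 (A/C), 27 (A/T).
p = 10/28 = 0.357143.
d = −0.75 · ln(1 − (4/3)·0.357143) = −0.75 · ln(0.523809) = −0.75 · (-0.646628) = 0.4850.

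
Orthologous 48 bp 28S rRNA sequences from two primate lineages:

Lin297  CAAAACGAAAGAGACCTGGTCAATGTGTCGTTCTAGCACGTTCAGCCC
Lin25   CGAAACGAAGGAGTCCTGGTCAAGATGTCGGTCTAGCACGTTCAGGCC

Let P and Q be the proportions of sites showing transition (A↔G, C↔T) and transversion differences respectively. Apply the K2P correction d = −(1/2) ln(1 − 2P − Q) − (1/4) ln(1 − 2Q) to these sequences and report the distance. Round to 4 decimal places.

0.1624

Differing sites — 2:A/G (Ti); 10:A/G (Ti); 14:A/T (Tv); 24:T/G (Tv); 25:G/A (Ti); 31:T/G (Tv); 46:C/G (Tv).
Of the 7 differences, 3 transitions and 4 transversions over 48 sites: P = 3/48 = 0.062500, Q = 4/48 = 0.083333.
d = −0.5·ln(0.791667) − 0.25·ln(0.833334) = −0.5·(-0.233614) − 0.25·(-0.182321) = 0.1624.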